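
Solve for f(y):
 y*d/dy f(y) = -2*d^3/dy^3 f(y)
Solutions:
 f(y) = C1 + Integral(C2*airyai(-2^(2/3)*y/2) + C3*airybi(-2^(2/3)*y/2), y)


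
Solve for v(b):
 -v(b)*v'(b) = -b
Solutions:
 v(b) = -sqrt(C1 + b^2)
 v(b) = sqrt(C1 + b^2)


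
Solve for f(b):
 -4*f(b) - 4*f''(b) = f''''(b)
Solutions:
 f(b) = (C1 + C2*b)*sin(sqrt(2)*b) + (C3 + C4*b)*cos(sqrt(2)*b)


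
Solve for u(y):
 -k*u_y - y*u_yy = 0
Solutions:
 u(y) = C1 + y^(1 - re(k))*(C2*sin(log(y)*Abs(im(k))) + C3*cos(log(y)*im(k)))


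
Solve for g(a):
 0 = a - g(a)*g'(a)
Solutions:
 g(a) = -sqrt(C1 + a^2)
 g(a) = sqrt(C1 + a^2)


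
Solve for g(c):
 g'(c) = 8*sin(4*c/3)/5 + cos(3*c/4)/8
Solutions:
 g(c) = C1 + sin(3*c/4)/6 - 6*cos(4*c/3)/5


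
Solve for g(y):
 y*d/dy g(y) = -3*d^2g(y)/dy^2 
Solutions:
 g(y) = C1 + C2*erf(sqrt(6)*y/6)


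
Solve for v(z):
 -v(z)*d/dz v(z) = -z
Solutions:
 v(z) = -sqrt(C1 + z^2)
 v(z) = sqrt(C1 + z^2)


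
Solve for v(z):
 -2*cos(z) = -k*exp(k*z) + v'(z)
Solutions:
 v(z) = C1 + exp(k*z) - 2*sin(z)


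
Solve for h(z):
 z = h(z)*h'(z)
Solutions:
 h(z) = -sqrt(C1 + z^2)
 h(z) = sqrt(C1 + z^2)


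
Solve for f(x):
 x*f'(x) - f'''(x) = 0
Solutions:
 f(x) = C1 + Integral(C2*airyai(x) + C3*airybi(x), x)


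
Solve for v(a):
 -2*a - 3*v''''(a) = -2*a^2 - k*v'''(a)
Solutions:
 v(a) = C1 + C2*a + C3*a^2 + C4*exp(a*k/3) - a^5/(30*k) + a^4*(1 - 6/k)/(12*k) + a^3*(1 - 6/k)/k^2


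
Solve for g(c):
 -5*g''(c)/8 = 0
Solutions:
 g(c) = C1 + C2*c


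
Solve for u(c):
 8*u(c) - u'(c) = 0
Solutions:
 u(c) = C1*exp(8*c)


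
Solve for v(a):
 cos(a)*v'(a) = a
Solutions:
 v(a) = C1 + Integral(a/cos(a), a)


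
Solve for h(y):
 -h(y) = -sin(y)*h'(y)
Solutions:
 h(y) = C1*sqrt(cos(y) - 1)/sqrt(cos(y) + 1)


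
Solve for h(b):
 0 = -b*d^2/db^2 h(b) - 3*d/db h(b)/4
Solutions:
 h(b) = C1 + C2*b^(1/4)


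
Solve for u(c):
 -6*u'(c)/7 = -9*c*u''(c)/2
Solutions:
 u(c) = C1 + C2*c^(25/21)


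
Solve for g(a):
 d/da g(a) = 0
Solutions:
 g(a) = C1


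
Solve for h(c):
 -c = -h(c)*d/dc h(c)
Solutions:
 h(c) = -sqrt(C1 + c^2)
 h(c) = sqrt(C1 + c^2)


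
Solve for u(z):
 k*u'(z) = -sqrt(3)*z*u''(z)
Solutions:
 u(z) = C1 + z^(-sqrt(3)*re(k)/3 + 1)*(C2*sin(sqrt(3)*log(z)*Abs(im(k))/3) + C3*cos(sqrt(3)*log(z)*im(k)/3))


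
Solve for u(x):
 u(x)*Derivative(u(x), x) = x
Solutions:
 u(x) = -sqrt(C1 + x^2)
 u(x) = sqrt(C1 + x^2)


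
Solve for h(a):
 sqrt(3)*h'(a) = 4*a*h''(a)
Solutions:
 h(a) = C1 + C2*a^(sqrt(3)/4 + 1)


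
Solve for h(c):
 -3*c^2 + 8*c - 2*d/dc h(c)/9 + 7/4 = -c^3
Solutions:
 h(c) = C1 + 9*c^4/8 - 9*c^3/2 + 18*c^2 + 63*c/8


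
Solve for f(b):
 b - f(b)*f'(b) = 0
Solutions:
 f(b) = -sqrt(C1 + b^2)
 f(b) = sqrt(C1 + b^2)


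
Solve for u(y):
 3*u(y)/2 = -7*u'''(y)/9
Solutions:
 u(y) = C3*exp(-3*14^(2/3)*y/14) + (C1*sin(3*14^(2/3)*sqrt(3)*y/28) + C2*cos(3*14^(2/3)*sqrt(3)*y/28))*exp(3*14^(2/3)*y/28)


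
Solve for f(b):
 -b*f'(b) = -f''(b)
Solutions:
 f(b) = C1 + C2*erfi(sqrt(2)*b/2)


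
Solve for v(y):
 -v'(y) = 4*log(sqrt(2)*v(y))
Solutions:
 Integral(1/(2*log(_y) + log(2)), (_y, v(y)))/2 = C1 - y


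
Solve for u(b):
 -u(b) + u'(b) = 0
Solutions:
 u(b) = C1*exp(b)


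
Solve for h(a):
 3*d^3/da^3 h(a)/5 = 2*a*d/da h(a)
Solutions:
 h(a) = C1 + Integral(C2*airyai(10^(1/3)*3^(2/3)*a/3) + C3*airybi(10^(1/3)*3^(2/3)*a/3), a)


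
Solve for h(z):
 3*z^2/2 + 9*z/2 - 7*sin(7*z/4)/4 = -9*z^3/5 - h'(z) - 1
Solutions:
 h(z) = C1 - 9*z^4/20 - z^3/2 - 9*z^2/4 - z - cos(7*z/4)


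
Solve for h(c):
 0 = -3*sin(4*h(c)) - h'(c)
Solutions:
 h(c) = -acos((-C1 - exp(24*c))/(C1 - exp(24*c)))/4 + pi/2
 h(c) = acos((-C1 - exp(24*c))/(C1 - exp(24*c)))/4


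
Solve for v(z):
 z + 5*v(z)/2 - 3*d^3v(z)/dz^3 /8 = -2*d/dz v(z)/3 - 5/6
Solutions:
 v(z) = C1*exp(-6^(1/3)*z*(8*6^(1/3)/(sqrt(160953) + 405)^(1/3) + (sqrt(160953) + 405)^(1/3))/18)*sin(2^(1/3)*3^(1/6)*z*(-3^(2/3)*(sqrt(160953) + 405)^(1/3) + 24*2^(1/3)/(sqrt(160953) + 405)^(1/3))/18) + C2*exp(-6^(1/3)*z*(8*6^(1/3)/(sqrt(160953) + 405)^(1/3) + (sqrt(160953) + 405)^(1/3))/18)*cos(2^(1/3)*3^(1/6)*z*(-3^(2/3)*(sqrt(160953) + 405)^(1/3) + 24*2^(1/3)/(sqrt(160953) + 405)^(1/3))/18) + C3*exp(6^(1/3)*z*(8*6^(1/3)/(sqrt(160953) + 405)^(1/3) + (sqrt(160953) + 405)^(1/3))/9) - 2*z/5 - 17/75


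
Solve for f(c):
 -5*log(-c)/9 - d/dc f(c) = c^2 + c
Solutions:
 f(c) = C1 - c^3/3 - c^2/2 - 5*c*log(-c)/9 + 5*c/9


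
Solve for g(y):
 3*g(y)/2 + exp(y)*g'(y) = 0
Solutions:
 g(y) = C1*exp(3*exp(-y)/2)


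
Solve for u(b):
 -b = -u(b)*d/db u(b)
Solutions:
 u(b) = -sqrt(C1 + b^2)
 u(b) = sqrt(C1 + b^2)


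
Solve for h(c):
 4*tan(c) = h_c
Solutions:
 h(c) = C1 - 4*log(cos(c))


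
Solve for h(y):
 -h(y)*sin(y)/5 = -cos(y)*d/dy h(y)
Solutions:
 h(y) = C1/cos(y)^(1/5)


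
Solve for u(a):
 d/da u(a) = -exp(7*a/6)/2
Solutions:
 u(a) = C1 - 3*exp(7*a/6)/7


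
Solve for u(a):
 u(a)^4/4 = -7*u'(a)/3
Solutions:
 u(a) = 28^(1/3)*(1/(C1 + 9*a))^(1/3)
 u(a) = 28^(1/3)*(-3^(2/3) - 3*3^(1/6)*I)*(1/(C1 + 3*a))^(1/3)/6
 u(a) = 28^(1/3)*(-3^(2/3) + 3*3^(1/6)*I)*(1/(C1 + 3*a))^(1/3)/6


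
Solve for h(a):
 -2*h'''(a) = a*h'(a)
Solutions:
 h(a) = C1 + Integral(C2*airyai(-2^(2/3)*a/2) + C3*airybi(-2^(2/3)*a/2), a)


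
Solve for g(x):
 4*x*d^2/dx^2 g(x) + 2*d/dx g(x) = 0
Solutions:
 g(x) = C1 + C2*sqrt(x)


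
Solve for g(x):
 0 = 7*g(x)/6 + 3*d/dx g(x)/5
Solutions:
 g(x) = C1*exp(-35*x/18)


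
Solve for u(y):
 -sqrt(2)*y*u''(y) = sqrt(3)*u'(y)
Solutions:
 u(y) = C1 + C2*y^(1 - sqrt(6)/2)


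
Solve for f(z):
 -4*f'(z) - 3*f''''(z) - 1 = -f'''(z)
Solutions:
 f(z) = C1 + C4*exp(-z) - z/4 + (C2*sin(2*sqrt(2)*z/3) + C3*cos(2*sqrt(2)*z/3))*exp(2*z/3)


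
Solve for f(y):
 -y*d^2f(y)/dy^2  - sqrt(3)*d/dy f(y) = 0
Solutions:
 f(y) = C1 + C2*y^(1 - sqrt(3))


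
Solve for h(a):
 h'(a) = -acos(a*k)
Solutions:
 h(a) = C1 - Piecewise((a*acos(a*k) - sqrt(-a^2*k^2 + 1)/k, Ne(k, 0)), (pi*a/2, True))


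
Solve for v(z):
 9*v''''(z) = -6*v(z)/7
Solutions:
 v(z) = (C1*sin(42^(3/4)*z/42) + C2*cos(42^(3/4)*z/42))*exp(-42^(3/4)*z/42) + (C3*sin(42^(3/4)*z/42) + C4*cos(42^(3/4)*z/42))*exp(42^(3/4)*z/42)


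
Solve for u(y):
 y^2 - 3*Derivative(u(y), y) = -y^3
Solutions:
 u(y) = C1 + y^4/12 + y^3/9


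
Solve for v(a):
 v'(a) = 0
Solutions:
 v(a) = C1


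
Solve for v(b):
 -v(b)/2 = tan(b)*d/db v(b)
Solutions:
 v(b) = C1/sqrt(sin(b))


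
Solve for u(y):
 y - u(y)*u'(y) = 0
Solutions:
 u(y) = -sqrt(C1 + y^2)
 u(y) = sqrt(C1 + y^2)


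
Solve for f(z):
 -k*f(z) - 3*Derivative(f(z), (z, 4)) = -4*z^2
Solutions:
 f(z) = C1*exp(-3^(3/4)*z*(-k)^(1/4)/3) + C2*exp(3^(3/4)*z*(-k)^(1/4)/3) + C3*exp(-3^(3/4)*I*z*(-k)^(1/4)/3) + C4*exp(3^(3/4)*I*z*(-k)^(1/4)/3) + 4*z^2/k


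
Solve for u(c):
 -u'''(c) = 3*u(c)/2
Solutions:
 u(c) = C3*exp(-2^(2/3)*3^(1/3)*c/2) + (C1*sin(2^(2/3)*3^(5/6)*c/4) + C2*cos(2^(2/3)*3^(5/6)*c/4))*exp(2^(2/3)*3^(1/3)*c/4)


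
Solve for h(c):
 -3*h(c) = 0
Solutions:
 h(c) = 0


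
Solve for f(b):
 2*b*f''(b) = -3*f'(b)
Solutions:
 f(b) = C1 + C2/sqrt(b)


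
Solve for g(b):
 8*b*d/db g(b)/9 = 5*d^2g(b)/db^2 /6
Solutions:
 g(b) = C1 + C2*erfi(2*sqrt(30)*b/15)


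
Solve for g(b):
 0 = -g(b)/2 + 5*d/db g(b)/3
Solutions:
 g(b) = C1*exp(3*b/10)


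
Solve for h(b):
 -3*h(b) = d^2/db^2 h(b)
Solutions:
 h(b) = C1*sin(sqrt(3)*b) + C2*cos(sqrt(3)*b)


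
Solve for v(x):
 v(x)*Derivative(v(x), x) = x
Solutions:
 v(x) = -sqrt(C1 + x^2)
 v(x) = sqrt(C1 + x^2)


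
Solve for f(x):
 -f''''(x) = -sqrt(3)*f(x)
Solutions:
 f(x) = C1*exp(-3^(1/8)*x) + C2*exp(3^(1/8)*x) + C3*sin(3^(1/8)*x) + C4*cos(3^(1/8)*x)


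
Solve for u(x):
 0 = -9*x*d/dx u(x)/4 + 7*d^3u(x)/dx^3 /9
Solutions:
 u(x) = C1 + Integral(C2*airyai(3*294^(1/3)*x/14) + C3*airybi(3*294^(1/3)*x/14), x)


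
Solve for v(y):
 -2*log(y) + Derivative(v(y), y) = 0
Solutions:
 v(y) = C1 + 2*y*log(y) - 2*y


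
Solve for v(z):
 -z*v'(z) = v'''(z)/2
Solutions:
 v(z) = C1 + Integral(C2*airyai(-2^(1/3)*z) + C3*airybi(-2^(1/3)*z), z)


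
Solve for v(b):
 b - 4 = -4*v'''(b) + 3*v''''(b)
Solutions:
 v(b) = C1 + C2*b + C3*b^2 + C4*exp(4*b/3) - b^4/96 + 13*b^3/96


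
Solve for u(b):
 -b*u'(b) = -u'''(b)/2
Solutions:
 u(b) = C1 + Integral(C2*airyai(2^(1/3)*b) + C3*airybi(2^(1/3)*b), b)


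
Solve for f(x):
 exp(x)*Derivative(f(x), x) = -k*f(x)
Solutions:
 f(x) = C1*exp(k*exp(-x))


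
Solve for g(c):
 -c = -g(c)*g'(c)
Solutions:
 g(c) = -sqrt(C1 + c^2)
 g(c) = sqrt(C1 + c^2)


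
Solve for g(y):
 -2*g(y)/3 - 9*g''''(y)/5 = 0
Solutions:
 g(y) = (C1*sin(15^(1/4)*2^(3/4)*y/6) + C2*cos(15^(1/4)*2^(3/4)*y/6))*exp(-15^(1/4)*2^(3/4)*y/6) + (C3*sin(15^(1/4)*2^(3/4)*y/6) + C4*cos(15^(1/4)*2^(3/4)*y/6))*exp(15^(1/4)*2^(3/4)*y/6)


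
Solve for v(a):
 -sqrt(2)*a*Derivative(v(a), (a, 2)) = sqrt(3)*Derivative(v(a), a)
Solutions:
 v(a) = C1 + C2*a^(1 - sqrt(6)/2)


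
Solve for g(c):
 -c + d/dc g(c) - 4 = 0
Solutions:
 g(c) = C1 + c^2/2 + 4*c


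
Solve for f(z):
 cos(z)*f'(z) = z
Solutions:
 f(z) = C1 + Integral(z/cos(z), z)


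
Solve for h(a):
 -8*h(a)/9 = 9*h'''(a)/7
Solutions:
 h(a) = C3*exp(-2*3^(2/3)*7^(1/3)*a/9) + (C1*sin(3^(1/6)*7^(1/3)*a/3) + C2*cos(3^(1/6)*7^(1/3)*a/3))*exp(3^(2/3)*7^(1/3)*a/9)


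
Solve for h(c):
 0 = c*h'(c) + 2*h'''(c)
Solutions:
 h(c) = C1 + Integral(C2*airyai(-2^(2/3)*c/2) + C3*airybi(-2^(2/3)*c/2), c)


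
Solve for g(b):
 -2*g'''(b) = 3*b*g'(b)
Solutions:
 g(b) = C1 + Integral(C2*airyai(-2^(2/3)*3^(1/3)*b/2) + C3*airybi(-2^(2/3)*3^(1/3)*b/2), b)


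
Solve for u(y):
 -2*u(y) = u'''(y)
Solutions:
 u(y) = C3*exp(-2^(1/3)*y) + (C1*sin(2^(1/3)*sqrt(3)*y/2) + C2*cos(2^(1/3)*sqrt(3)*y/2))*exp(2^(1/3)*y/2)


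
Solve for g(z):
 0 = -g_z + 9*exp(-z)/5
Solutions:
 g(z) = C1 - 9*exp(-z)/5


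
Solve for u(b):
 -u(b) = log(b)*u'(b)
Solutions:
 u(b) = C1*exp(-li(b))


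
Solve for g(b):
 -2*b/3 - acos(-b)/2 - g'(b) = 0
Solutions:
 g(b) = C1 - b^2/3 - b*acos(-b)/2 - sqrt(1 - b^2)/2


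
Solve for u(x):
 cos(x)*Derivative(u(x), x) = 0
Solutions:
 u(x) = C1


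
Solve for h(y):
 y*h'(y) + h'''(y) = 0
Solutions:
 h(y) = C1 + Integral(C2*airyai(-y) + C3*airybi(-y), y)


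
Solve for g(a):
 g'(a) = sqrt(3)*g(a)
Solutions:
 g(a) = C1*exp(sqrt(3)*a)


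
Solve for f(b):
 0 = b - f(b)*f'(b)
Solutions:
 f(b) = -sqrt(C1 + b^2)
 f(b) = sqrt(C1 + b^2)


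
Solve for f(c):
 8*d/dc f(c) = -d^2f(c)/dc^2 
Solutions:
 f(c) = C1 + C2*exp(-8*c)


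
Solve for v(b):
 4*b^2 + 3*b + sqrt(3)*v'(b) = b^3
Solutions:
 v(b) = C1 + sqrt(3)*b^4/12 - 4*sqrt(3)*b^3/9 - sqrt(3)*b^2/2


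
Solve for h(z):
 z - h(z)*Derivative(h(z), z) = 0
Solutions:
 h(z) = -sqrt(C1 + z^2)
 h(z) = sqrt(C1 + z^2)


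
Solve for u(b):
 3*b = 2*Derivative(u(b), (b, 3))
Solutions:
 u(b) = C1 + C2*b + C3*b^2 + b^4/16


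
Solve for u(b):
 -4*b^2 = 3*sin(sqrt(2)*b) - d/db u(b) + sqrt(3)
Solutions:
 u(b) = C1 + 4*b^3/3 + sqrt(3)*b - 3*sqrt(2)*cos(sqrt(2)*b)/2


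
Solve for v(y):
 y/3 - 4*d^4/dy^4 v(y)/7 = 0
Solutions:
 v(y) = C1 + C2*y + C3*y^2 + C4*y^3 + 7*y^5/1440


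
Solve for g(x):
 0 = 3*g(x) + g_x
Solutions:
 g(x) = C1*exp(-3*x)


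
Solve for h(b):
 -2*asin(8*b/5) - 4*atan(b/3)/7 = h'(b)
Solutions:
 h(b) = C1 - 2*b*asin(8*b/5) - 4*b*atan(b/3)/7 - sqrt(25 - 64*b^2)/4 + 6*log(b^2 + 9)/7


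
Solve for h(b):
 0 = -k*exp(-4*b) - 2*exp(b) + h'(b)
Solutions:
 h(b) = C1 - k*exp(-4*b)/4 + 2*exp(b)


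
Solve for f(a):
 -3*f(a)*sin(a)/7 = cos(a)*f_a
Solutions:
 f(a) = C1*cos(a)^(3/7)


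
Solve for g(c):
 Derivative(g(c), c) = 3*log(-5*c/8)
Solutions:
 g(c) = C1 + 3*c*log(-c) + 3*c*(-3*log(2) - 1 + log(5))


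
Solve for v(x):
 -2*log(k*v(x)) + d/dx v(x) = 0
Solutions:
 li(k*v(x))/k = C1 + 2*x


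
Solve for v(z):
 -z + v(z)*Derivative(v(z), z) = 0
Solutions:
 v(z) = -sqrt(C1 + z^2)
 v(z) = sqrt(C1 + z^2)


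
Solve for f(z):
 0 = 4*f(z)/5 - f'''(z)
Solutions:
 f(z) = C3*exp(10^(2/3)*z/5) + (C1*sin(10^(2/3)*sqrt(3)*z/10) + C2*cos(10^(2/3)*sqrt(3)*z/10))*exp(-10^(2/3)*z/10)


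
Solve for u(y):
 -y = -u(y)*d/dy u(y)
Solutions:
 u(y) = -sqrt(C1 + y^2)
 u(y) = sqrt(C1 + y^2)


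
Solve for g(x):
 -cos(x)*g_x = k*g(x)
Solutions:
 g(x) = C1*exp(k*(log(sin(x) - 1) - log(sin(x) + 1))/2)


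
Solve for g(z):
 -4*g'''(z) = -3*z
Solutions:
 g(z) = C1 + C2*z + C3*z^2 + z^4/32


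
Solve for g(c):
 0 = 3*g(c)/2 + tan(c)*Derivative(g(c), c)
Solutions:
 g(c) = C1/sin(c)^(3/2)


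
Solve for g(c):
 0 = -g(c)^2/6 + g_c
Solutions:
 g(c) = -6/(C1 + c)


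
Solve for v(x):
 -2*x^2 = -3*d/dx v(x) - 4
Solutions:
 v(x) = C1 + 2*x^3/9 - 4*x/3


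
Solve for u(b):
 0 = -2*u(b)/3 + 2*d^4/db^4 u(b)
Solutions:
 u(b) = C1*exp(-3^(3/4)*b/3) + C2*exp(3^(3/4)*b/3) + C3*sin(3^(3/4)*b/3) + C4*cos(3^(3/4)*b/3)


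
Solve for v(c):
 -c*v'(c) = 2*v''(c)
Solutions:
 v(c) = C1 + C2*erf(c/2)


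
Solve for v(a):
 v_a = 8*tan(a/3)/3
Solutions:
 v(a) = C1 - 8*log(cos(a/3))


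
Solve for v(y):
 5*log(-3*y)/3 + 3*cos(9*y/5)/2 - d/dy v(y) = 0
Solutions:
 v(y) = C1 + 5*y*log(-y)/3 - 5*y/3 + 5*y*log(3)/3 + 5*sin(9*y/5)/6


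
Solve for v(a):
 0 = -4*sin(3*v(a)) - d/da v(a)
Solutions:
 v(a) = -acos((-C1 - exp(24*a))/(C1 - exp(24*a)))/3 + 2*pi/3
 v(a) = acos((-C1 - exp(24*a))/(C1 - exp(24*a)))/3


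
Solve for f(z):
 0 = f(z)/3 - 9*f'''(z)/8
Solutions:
 f(z) = C3*exp(2*z/3) + (C1*sin(sqrt(3)*z/3) + C2*cos(sqrt(3)*z/3))*exp(-z/3)


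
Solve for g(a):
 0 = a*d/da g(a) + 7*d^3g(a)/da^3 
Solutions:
 g(a) = C1 + Integral(C2*airyai(-7^(2/3)*a/7) + C3*airybi(-7^(2/3)*a/7), a)


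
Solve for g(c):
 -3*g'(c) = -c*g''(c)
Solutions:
 g(c) = C1 + C2*c^4


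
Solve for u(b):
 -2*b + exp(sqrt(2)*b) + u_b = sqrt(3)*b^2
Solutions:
 u(b) = C1 + sqrt(3)*b^3/3 + b^2 - sqrt(2)*exp(sqrt(2)*b)/2


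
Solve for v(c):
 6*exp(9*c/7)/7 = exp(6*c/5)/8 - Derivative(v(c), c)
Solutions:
 v(c) = C1 - 2*exp(9*c/7)/3 + 5*exp(6*c/5)/48


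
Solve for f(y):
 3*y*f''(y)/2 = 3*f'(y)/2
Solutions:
 f(y) = C1 + C2*y^2


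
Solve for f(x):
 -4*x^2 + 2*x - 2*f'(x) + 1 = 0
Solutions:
 f(x) = C1 - 2*x^3/3 + x^2/2 + x/2


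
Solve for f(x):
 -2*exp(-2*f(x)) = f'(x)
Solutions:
 f(x) = log(-sqrt(C1 - 4*x))
 f(x) = log(C1 - 4*x)/2


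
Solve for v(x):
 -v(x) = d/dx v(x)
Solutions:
 v(x) = C1*exp(-x)


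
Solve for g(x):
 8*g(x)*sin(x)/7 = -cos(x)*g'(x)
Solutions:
 g(x) = C1*cos(x)^(8/7)


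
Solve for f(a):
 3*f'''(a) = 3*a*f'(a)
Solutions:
 f(a) = C1 + Integral(C2*airyai(a) + C3*airybi(a), a)


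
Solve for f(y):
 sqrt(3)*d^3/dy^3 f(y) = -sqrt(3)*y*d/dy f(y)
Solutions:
 f(y) = C1 + Integral(C2*airyai(-y) + C3*airybi(-y), y)


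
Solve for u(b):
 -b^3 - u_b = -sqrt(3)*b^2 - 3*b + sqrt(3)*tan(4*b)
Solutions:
 u(b) = C1 - b^4/4 + sqrt(3)*b^3/3 + 3*b^2/2 + sqrt(3)*log(cos(4*b))/4


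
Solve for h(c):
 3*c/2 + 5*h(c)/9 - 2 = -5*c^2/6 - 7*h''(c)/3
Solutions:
 h(c) = C1*sin(sqrt(105)*c/21) + C2*cos(sqrt(105)*c/21) - 3*c^2/2 - 27*c/10 + 81/5


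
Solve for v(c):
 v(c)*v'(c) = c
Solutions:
 v(c) = -sqrt(C1 + c^2)
 v(c) = sqrt(C1 + c^2)


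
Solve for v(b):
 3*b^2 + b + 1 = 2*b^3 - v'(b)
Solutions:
 v(b) = C1 + b^4/2 - b^3 - b^2/2 - b


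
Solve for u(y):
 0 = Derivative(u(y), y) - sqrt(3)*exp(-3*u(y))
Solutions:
 u(y) = log(C1 + 3*sqrt(3)*y)/3
 u(y) = log((-3^(1/3) - 3^(5/6)*I)*(C1 + sqrt(3)*y)^(1/3)/2)
 u(y) = log((-3^(1/3) + 3^(5/6)*I)*(C1 + sqrt(3)*y)^(1/3)/2)


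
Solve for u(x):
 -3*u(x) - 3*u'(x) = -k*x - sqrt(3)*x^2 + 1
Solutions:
 u(x) = C1*exp(-x) + k*x/3 - k/3 + sqrt(3)*x^2/3 - 2*sqrt(3)*x/3 - 1/3 + 2*sqrt(3)/3


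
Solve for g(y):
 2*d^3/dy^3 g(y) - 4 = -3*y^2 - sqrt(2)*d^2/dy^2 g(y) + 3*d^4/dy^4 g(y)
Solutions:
 g(y) = C1 + C2*y + C3*exp(y*(1 - sqrt(1 + 3*sqrt(2)))/3) + C4*exp(y*(1 + sqrt(1 + 3*sqrt(2)))/3) - sqrt(2)*y^4/8 + y^3 + y^2*(-9/2 - 2*sqrt(2))


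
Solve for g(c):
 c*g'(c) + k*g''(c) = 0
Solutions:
 g(c) = C1 + C2*sqrt(k)*erf(sqrt(2)*c*sqrt(1/k)/2)


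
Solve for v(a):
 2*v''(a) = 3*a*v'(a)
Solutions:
 v(a) = C1 + C2*erfi(sqrt(3)*a/2)


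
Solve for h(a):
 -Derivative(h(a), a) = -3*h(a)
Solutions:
 h(a) = C1*exp(3*a)


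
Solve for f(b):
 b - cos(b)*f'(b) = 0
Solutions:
 f(b) = C1 + Integral(b/cos(b), b)


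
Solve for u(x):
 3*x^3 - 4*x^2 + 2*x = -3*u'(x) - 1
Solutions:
 u(x) = C1 - x^4/4 + 4*x^3/9 - x^2/3 - x/3


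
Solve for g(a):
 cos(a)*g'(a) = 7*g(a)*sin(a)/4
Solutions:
 g(a) = C1/cos(a)^(7/4)


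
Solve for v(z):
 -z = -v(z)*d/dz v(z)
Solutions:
 v(z) = -sqrt(C1 + z^2)
 v(z) = sqrt(C1 + z^2)


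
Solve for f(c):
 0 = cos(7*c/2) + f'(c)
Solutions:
 f(c) = C1 - 2*sin(7*c/2)/7


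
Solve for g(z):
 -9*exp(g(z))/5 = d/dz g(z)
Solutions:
 g(z) = log(1/(C1 + 9*z)) + log(5)


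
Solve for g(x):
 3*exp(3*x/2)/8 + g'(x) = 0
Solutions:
 g(x) = C1 - exp(3*x/2)/4


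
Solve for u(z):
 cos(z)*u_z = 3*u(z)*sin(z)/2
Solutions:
 u(z) = C1/cos(z)^(3/2)


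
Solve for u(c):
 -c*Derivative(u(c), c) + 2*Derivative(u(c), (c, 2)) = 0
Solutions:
 u(c) = C1 + C2*erfi(c/2)


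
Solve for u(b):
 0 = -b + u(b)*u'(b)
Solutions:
 u(b) = -sqrt(C1 + b^2)
 u(b) = sqrt(C1 + b^2)


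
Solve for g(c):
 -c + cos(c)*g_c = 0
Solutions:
 g(c) = C1 + Integral(c/cos(c), c)


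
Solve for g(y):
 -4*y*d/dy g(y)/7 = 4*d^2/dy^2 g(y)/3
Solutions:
 g(y) = C1 + C2*erf(sqrt(42)*y/14)


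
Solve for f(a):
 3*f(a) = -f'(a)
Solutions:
 f(a) = C1*exp(-3*a)


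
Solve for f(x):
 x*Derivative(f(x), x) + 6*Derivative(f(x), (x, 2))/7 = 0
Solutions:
 f(x) = C1 + C2*erf(sqrt(21)*x/6)


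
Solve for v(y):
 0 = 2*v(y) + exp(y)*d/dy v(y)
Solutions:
 v(y) = C1*exp(2*exp(-y))


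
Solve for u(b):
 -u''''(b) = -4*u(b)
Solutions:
 u(b) = C1*exp(-sqrt(2)*b) + C2*exp(sqrt(2)*b) + C3*sin(sqrt(2)*b) + C4*cos(sqrt(2)*b)


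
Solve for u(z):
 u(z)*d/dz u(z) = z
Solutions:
 u(z) = -sqrt(C1 + z^2)
 u(z) = sqrt(C1 + z^2)


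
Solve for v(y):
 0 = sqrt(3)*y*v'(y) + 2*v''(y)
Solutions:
 v(y) = C1 + C2*erf(3^(1/4)*y/2)


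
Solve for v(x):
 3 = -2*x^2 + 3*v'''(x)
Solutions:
 v(x) = C1 + C2*x + C3*x^2 + x^5/90 + x^3/6


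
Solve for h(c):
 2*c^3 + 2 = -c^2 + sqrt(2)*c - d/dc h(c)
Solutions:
 h(c) = C1 - c^4/2 - c^3/3 + sqrt(2)*c^2/2 - 2*c


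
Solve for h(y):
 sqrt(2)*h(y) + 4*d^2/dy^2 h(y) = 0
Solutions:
 h(y) = C1*sin(2^(1/4)*y/2) + C2*cos(2^(1/4)*y/2)


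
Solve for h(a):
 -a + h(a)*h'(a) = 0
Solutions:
 h(a) = -sqrt(C1 + a^2)
 h(a) = sqrt(C1 + a^2)


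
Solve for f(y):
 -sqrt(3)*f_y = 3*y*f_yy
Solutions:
 f(y) = C1 + C2*y^(1 - sqrt(3)/3)


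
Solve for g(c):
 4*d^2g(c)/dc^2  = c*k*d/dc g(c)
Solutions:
 g(c) = Piecewise((-sqrt(2)*sqrt(pi)*C1*erf(sqrt(2)*c*sqrt(-k)/4)/sqrt(-k) - C2, (k > 0) | (k < 0)), (-C1*c - C2, True))


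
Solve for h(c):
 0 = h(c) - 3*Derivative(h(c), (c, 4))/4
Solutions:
 h(c) = C1*exp(-sqrt(2)*3^(3/4)*c/3) + C2*exp(sqrt(2)*3^(3/4)*c/3) + C3*sin(sqrt(2)*3^(3/4)*c/3) + C4*cos(sqrt(2)*3^(3/4)*c/3)


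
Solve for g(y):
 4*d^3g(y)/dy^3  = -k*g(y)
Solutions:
 g(y) = C1*exp(2^(1/3)*y*(-k)^(1/3)/2) + C2*exp(2^(1/3)*y*(-k)^(1/3)*(-1 + sqrt(3)*I)/4) + C3*exp(-2^(1/3)*y*(-k)^(1/3)*(1 + sqrt(3)*I)/4)


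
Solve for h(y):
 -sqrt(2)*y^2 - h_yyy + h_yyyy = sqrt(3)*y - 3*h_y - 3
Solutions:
 h(y) = C1 + C2*exp(y*(2*2^(1/3)/(9*sqrt(77) + 79)^(1/3) + 4 + 2^(2/3)*(9*sqrt(77) + 79)^(1/3))/12)*sin(2^(1/3)*sqrt(3)*y*(-2^(1/3)*(9*sqrt(77) + 79)^(1/3) + 2/(9*sqrt(77) + 79)^(1/3))/12) + C3*exp(y*(2*2^(1/3)/(9*sqrt(77) + 79)^(1/3) + 4 + 2^(2/3)*(9*sqrt(77) + 79)^(1/3))/12)*cos(2^(1/3)*sqrt(3)*y*(-2^(1/3)*(9*sqrt(77) + 79)^(1/3) + 2/(9*sqrt(77) + 79)^(1/3))/12) + C4*exp(y*(-2^(2/3)*(9*sqrt(77) + 79)^(1/3) - 2*2^(1/3)/(9*sqrt(77) + 79)^(1/3) + 2)/6) + sqrt(2)*y^3/9 + sqrt(3)*y^2/6 - y + 2*sqrt(2)*y/9


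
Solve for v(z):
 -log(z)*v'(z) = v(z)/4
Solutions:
 v(z) = C1*exp(-li(z)/4)


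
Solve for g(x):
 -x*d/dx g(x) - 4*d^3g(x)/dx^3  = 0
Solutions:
 g(x) = C1 + Integral(C2*airyai(-2^(1/3)*x/2) + C3*airybi(-2^(1/3)*x/2), x)


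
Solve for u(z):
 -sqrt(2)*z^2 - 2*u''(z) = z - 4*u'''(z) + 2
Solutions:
 u(z) = C1 + C2*z + C3*exp(z/2) - sqrt(2)*z^4/24 + z^3*(-4*sqrt(2) - 1)/12 + z^2*(-2*sqrt(2) - 1)


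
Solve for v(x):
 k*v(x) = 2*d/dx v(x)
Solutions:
 v(x) = C1*exp(k*x/2)


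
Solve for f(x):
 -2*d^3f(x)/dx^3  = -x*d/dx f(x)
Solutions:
 f(x) = C1 + Integral(C2*airyai(2^(2/3)*x/2) + C3*airybi(2^(2/3)*x/2), x)


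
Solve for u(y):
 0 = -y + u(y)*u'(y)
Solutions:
 u(y) = -sqrt(C1 + y^2)
 u(y) = sqrt(C1 + y^2)


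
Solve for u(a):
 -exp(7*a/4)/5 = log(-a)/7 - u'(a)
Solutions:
 u(a) = C1 + a*log(-a)/7 - a/7 + 4*exp(7*a/4)/35


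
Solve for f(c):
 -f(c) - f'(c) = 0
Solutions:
 f(c) = C1*exp(-c)


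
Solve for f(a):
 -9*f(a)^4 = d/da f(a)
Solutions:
 f(a) = (-3^(2/3) - 3*3^(1/6)*I)*(1/(C1 + 9*a))^(1/3)/6
 f(a) = (-3^(2/3) + 3*3^(1/6)*I)*(1/(C1 + 9*a))^(1/3)/6
 f(a) = (1/(C1 + 27*a))^(1/3)


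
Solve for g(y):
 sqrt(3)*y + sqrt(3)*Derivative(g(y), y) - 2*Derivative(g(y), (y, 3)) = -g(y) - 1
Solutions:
 g(y) = C1*exp(-y*(2^(2/3)*3^(5/6)/(sqrt(9 - 2*sqrt(3)) + 3)^(1/3) + 18^(1/3)*(sqrt(9 - 2*sqrt(3)) + 3)^(1/3))/12)*sin(y*(-2^(1/3)*3^(1/6)*(sqrt(9 - 2*sqrt(3)) + 3)^(1/3) + 12^(1/3)/(sqrt(9 - 2*sqrt(3)) + 3)^(1/3))/4) + C2*exp(-y*(2^(2/3)*3^(5/6)/(sqrt(9 - 2*sqrt(3)) + 3)^(1/3) + 18^(1/3)*(sqrt(9 - 2*sqrt(3)) + 3)^(1/3))/12)*cos(y*(-2^(1/3)*3^(1/6)*(sqrt(9 - 2*sqrt(3)) + 3)^(1/3) + 12^(1/3)/(sqrt(9 - 2*sqrt(3)) + 3)^(1/3))/4) + C3*exp(y*(2^(2/3)*3^(5/6)/(sqrt(9 - 2*sqrt(3)) + 3)^(1/3) + 18^(1/3)*(sqrt(9 - 2*sqrt(3)) + 3)^(1/3))/6) - sqrt(3)*y + 2


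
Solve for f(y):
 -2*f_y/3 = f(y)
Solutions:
 f(y) = C1*exp(-3*y/2)


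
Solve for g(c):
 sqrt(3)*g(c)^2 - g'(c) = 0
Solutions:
 g(c) = -1/(C1 + sqrt(3)*c)


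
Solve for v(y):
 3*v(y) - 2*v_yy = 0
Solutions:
 v(y) = C1*exp(-sqrt(6)*y/2) + C2*exp(sqrt(6)*y/2)


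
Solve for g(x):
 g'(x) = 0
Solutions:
 g(x) = C1


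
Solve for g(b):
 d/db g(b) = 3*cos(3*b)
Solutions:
 g(b) = C1 + sin(3*b)


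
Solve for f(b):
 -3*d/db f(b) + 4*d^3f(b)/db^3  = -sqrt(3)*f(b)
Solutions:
 f(b) = C1*exp(3^(1/6)*b*(3/(sqrt(6) + 3)^(1/3) + 3^(2/3)*(sqrt(6) + 3)^(1/3))/12)*sin(3^(1/3)*b*(-(sqrt(6) + 3)^(1/3) + 3^(1/3)/(sqrt(6) + 3)^(1/3))/4) + C2*exp(3^(1/6)*b*(3/(sqrt(6) + 3)^(1/3) + 3^(2/3)*(sqrt(6) + 3)^(1/3))/12)*cos(3^(1/3)*b*(-(sqrt(6) + 3)^(1/3) + 3^(1/3)/(sqrt(6) + 3)^(1/3))/4) + C3*exp(-3^(1/6)*b*(3/(sqrt(6) + 3)^(1/3) + 3^(2/3)*(sqrt(6) + 3)^(1/3))/6)


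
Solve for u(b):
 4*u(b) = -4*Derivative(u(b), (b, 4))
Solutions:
 u(b) = (C1*sin(sqrt(2)*b/2) + C2*cos(sqrt(2)*b/2))*exp(-sqrt(2)*b/2) + (C3*sin(sqrt(2)*b/2) + C4*cos(sqrt(2)*b/2))*exp(sqrt(2)*b/2)


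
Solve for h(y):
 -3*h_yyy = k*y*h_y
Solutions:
 h(y) = C1 + Integral(C2*airyai(3^(2/3)*y*(-k)^(1/3)/3) + C3*airybi(3^(2/3)*y*(-k)^(1/3)/3), y)


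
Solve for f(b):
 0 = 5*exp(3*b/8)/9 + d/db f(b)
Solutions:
 f(b) = C1 - 40*exp(3*b/8)/27


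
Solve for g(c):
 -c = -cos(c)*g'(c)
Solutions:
 g(c) = C1 + Integral(c/cos(c), c)


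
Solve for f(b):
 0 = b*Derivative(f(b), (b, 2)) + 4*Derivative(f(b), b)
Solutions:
 f(b) = C1 + C2/b^3


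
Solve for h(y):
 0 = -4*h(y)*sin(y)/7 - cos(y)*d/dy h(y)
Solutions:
 h(y) = C1*cos(y)^(4/7)


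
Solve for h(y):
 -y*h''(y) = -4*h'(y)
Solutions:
 h(y) = C1 + C2*y^5


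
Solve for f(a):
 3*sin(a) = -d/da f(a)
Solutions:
 f(a) = C1 + 3*cos(a)


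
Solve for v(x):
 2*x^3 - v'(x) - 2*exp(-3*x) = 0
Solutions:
 v(x) = C1 + x^4/2 + 2*exp(-3*x)/3


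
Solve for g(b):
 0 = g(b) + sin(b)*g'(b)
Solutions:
 g(b) = C1*sqrt(cos(b) + 1)/sqrt(cos(b) - 1)


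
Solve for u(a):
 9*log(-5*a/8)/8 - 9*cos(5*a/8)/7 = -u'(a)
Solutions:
 u(a) = C1 - 9*a*log(-a)/8 - 9*a*log(5)/8 + 9*a/8 + 27*a*log(2)/8 + 72*sin(5*a/8)/35


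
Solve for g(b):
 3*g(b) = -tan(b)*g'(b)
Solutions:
 g(b) = C1/sin(b)^3


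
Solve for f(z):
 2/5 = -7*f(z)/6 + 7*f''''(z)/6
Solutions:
 f(z) = C1*exp(-z) + C2*exp(z) + C3*sin(z) + C4*cos(z) - 12/35


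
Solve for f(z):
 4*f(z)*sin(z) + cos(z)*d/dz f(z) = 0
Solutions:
 f(z) = C1*cos(z)^4


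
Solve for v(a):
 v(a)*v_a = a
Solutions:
 v(a) = -sqrt(C1 + a^2)
 v(a) = sqrt(C1 + a^2)


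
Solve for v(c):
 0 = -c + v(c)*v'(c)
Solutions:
 v(c) = -sqrt(C1 + c^2)
 v(c) = sqrt(C1 + c^2)


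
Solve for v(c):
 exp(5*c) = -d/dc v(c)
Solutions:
 v(c) = C1 - exp(5*c)/5


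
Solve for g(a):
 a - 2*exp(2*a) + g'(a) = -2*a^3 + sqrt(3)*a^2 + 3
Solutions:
 g(a) = C1 - a^4/2 + sqrt(3)*a^3/3 - a^2/2 + 3*a + exp(2*a)


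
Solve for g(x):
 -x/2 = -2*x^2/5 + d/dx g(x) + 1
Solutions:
 g(x) = C1 + 2*x^3/15 - x^2/4 - x


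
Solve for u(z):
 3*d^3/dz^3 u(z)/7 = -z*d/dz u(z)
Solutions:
 u(z) = C1 + Integral(C2*airyai(-3^(2/3)*7^(1/3)*z/3) + C3*airybi(-3^(2/3)*7^(1/3)*z/3), z)


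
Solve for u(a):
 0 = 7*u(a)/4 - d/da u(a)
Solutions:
 u(a) = C1*exp(7*a/4)


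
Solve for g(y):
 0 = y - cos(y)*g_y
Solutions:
 g(y) = C1 + Integral(y/cos(y), y)


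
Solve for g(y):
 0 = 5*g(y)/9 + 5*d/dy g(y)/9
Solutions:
 g(y) = C1*exp(-y)


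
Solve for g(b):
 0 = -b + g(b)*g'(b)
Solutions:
 g(b) = -sqrt(C1 + b^2)
 g(b) = sqrt(C1 + b^2)


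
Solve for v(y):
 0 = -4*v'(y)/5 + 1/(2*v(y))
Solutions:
 v(y) = -sqrt(C1 + 5*y)/2
 v(y) = sqrt(C1 + 5*y)/2


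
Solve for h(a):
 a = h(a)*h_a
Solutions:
 h(a) = -sqrt(C1 + a^2)
 h(a) = sqrt(C1 + a^2)


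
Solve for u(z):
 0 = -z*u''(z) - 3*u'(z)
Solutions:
 u(z) = C1 + C2/z^2


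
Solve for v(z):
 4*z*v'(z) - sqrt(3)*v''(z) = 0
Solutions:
 v(z) = C1 + C2*erfi(sqrt(2)*3^(3/4)*z/3)


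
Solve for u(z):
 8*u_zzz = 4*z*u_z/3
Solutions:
 u(z) = C1 + Integral(C2*airyai(6^(2/3)*z/6) + C3*airybi(6^(2/3)*z/6), z)


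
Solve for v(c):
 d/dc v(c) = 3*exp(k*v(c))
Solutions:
 v(c) = Piecewise((log(-1/(C1*k + 3*c*k))/k, Ne(k, 0)), (nan, True))
 v(c) = Piecewise((C1 + 3*c, Eq(k, 0)), (nan, True))


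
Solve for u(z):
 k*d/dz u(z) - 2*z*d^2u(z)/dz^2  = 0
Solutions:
 u(z) = C1 + z^(re(k)/2 + 1)*(C2*sin(log(z)*Abs(im(k))/2) + C3*cos(log(z)*im(k)/2))


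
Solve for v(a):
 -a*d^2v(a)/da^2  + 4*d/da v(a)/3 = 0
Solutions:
 v(a) = C1 + C2*a^(7/3)


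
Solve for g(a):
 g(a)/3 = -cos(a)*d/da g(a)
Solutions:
 g(a) = C1*(sin(a) - 1)^(1/6)/(sin(a) + 1)^(1/6)


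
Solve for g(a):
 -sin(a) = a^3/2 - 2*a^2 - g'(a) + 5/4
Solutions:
 g(a) = C1 + a^4/8 - 2*a^3/3 + 5*a/4 - cos(a)


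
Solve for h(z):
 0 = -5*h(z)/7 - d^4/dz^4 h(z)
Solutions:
 h(z) = (C1*sin(sqrt(2)*5^(1/4)*7^(3/4)*z/14) + C2*cos(sqrt(2)*5^(1/4)*7^(3/4)*z/14))*exp(-sqrt(2)*5^(1/4)*7^(3/4)*z/14) + (C3*sin(sqrt(2)*5^(1/4)*7^(3/4)*z/14) + C4*cos(sqrt(2)*5^(1/4)*7^(3/4)*z/14))*exp(sqrt(2)*5^(1/4)*7^(3/4)*z/14)


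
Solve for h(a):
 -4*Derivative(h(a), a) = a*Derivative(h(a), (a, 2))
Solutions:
 h(a) = C1 + C2/a^3


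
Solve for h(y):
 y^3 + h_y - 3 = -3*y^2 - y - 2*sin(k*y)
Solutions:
 h(y) = C1 - y^4/4 - y^3 - y^2/2 + 3*y + 2*cos(k*y)/k


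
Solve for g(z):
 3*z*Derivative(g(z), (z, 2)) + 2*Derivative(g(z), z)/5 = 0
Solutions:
 g(z) = C1 + C2*z^(13/15)


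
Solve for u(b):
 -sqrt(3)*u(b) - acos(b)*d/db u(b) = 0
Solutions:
 u(b) = C1*exp(-sqrt(3)*Integral(1/acos(b), b))


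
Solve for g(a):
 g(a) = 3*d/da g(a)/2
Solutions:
 g(a) = C1*exp(2*a/3)


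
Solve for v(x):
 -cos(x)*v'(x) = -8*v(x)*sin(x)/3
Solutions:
 v(x) = C1/cos(x)^(8/3)


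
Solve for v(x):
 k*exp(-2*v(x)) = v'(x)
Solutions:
 v(x) = log(-sqrt(C1 + 2*k*x))
 v(x) = log(C1 + 2*k*x)/2


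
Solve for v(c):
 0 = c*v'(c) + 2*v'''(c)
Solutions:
 v(c) = C1 + Integral(C2*airyai(-2^(2/3)*c/2) + C3*airybi(-2^(2/3)*c/2), c)


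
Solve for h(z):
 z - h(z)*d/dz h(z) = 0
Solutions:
 h(z) = -sqrt(C1 + z^2)
 h(z) = sqrt(C1 + z^2)


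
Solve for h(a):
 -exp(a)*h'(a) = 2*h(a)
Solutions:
 h(a) = C1*exp(2*exp(-a))


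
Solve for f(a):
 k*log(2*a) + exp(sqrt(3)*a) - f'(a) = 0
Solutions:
 f(a) = C1 + a*k*log(a) + a*k*(-1 + log(2)) + sqrt(3)*exp(sqrt(3)*a)/3


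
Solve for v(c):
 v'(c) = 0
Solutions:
 v(c) = C1


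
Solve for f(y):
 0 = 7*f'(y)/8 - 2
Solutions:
 f(y) = C1 + 16*y/7


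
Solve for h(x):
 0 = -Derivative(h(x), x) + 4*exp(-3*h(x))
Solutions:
 h(x) = log(C1 + 12*x)/3
 h(x) = log((-3^(1/3) - 3^(5/6)*I)*(C1 + 4*x)^(1/3)/2)
 h(x) = log((-3^(1/3) + 3^(5/6)*I)*(C1 + 4*x)^(1/3)/2)


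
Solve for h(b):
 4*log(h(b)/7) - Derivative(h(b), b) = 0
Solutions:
 Integral(1/(-log(_y) + log(7)), (_y, h(b)))/4 = C1 - b


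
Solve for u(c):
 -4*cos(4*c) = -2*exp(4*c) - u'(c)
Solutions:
 u(c) = C1 - exp(4*c)/2 + sin(4*c)


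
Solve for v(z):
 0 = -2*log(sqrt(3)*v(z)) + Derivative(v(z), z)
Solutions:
 -Integral(1/(2*log(_y) + log(3)), (_y, v(z))) = C1 - z


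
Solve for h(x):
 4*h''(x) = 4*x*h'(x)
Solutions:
 h(x) = C1 + C2*erfi(sqrt(2)*x/2)


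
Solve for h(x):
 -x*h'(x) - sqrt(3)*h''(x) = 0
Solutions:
 h(x) = C1 + C2*erf(sqrt(2)*3^(3/4)*x/6)


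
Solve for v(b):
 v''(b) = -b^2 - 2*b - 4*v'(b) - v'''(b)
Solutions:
 v(b) = C1 - b^3/12 - 3*b^2/16 + 7*b/32 + (C2*sin(sqrt(15)*b/2) + C3*cos(sqrt(15)*b/2))*exp(-b/2)


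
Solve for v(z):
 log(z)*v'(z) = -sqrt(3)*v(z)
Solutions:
 v(z) = C1*exp(-sqrt(3)*li(z))


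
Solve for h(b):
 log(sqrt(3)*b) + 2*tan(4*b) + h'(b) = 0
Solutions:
 h(b) = C1 - b*log(b) - b*log(3)/2 + b + log(cos(4*b))/2


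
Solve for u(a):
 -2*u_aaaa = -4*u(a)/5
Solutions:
 u(a) = C1*exp(-2^(1/4)*5^(3/4)*a/5) + C2*exp(2^(1/4)*5^(3/4)*a/5) + C3*sin(2^(1/4)*5^(3/4)*a/5) + C4*cos(2^(1/4)*5^(3/4)*a/5)


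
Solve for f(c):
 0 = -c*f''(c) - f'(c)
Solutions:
 f(c) = C1 + C2*log(c)


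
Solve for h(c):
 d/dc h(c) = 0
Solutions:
 h(c) = C1


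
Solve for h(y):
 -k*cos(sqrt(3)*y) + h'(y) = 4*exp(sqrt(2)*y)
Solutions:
 h(y) = C1 + sqrt(3)*k*sin(sqrt(3)*y)/3 + 2*sqrt(2)*exp(sqrt(2)*y)


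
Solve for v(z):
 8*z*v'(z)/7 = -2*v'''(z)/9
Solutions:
 v(z) = C1 + Integral(C2*airyai(-42^(2/3)*z/7) + C3*airybi(-42^(2/3)*z/7), z)


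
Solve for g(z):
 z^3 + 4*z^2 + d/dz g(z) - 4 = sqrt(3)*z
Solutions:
 g(z) = C1 - z^4/4 - 4*z^3/3 + sqrt(3)*z^2/2 + 4*z


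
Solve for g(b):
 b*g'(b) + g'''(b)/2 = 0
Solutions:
 g(b) = C1 + Integral(C2*airyai(-2^(1/3)*b) + C3*airybi(-2^(1/3)*b), b)


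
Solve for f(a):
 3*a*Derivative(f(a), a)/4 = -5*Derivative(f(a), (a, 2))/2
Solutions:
 f(a) = C1 + C2*erf(sqrt(15)*a/10)


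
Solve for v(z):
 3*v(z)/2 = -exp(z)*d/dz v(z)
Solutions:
 v(z) = C1*exp(3*exp(-z)/2)


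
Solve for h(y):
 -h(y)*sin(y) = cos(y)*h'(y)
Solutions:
 h(y) = C1*cos(y)


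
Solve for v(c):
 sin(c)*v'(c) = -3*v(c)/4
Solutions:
 v(c) = C1*(cos(c) + 1)^(3/8)/(cos(c) - 1)^(3/8)


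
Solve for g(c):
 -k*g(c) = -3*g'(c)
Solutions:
 g(c) = C1*exp(c*k/3)


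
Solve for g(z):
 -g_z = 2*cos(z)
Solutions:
 g(z) = C1 - 2*sin(z)


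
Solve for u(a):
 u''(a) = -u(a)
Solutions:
 u(a) = C1*sin(a) + C2*cos(a)


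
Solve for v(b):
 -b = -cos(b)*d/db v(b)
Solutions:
 v(b) = C1 + Integral(b/cos(b), b)


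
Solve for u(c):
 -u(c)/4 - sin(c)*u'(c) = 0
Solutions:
 u(c) = C1*(cos(c) + 1)^(1/8)/(cos(c) - 1)^(1/8)


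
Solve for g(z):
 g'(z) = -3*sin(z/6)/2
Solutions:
 g(z) = C1 + 9*cos(z/6)


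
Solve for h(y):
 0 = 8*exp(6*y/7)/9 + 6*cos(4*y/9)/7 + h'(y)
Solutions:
 h(y) = C1 - 28*exp(6*y/7)/27 - 27*sin(4*y/9)/14


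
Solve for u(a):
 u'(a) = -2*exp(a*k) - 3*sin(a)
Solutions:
 u(a) = C1 + 3*cos(a) - 2*exp(a*k)/k


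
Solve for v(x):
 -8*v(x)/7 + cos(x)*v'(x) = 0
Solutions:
 v(x) = C1*(sin(x) + 1)^(4/7)/(sin(x) - 1)^(4/7)


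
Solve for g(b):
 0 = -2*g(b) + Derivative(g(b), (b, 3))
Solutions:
 g(b) = C3*exp(2^(1/3)*b) + (C1*sin(2^(1/3)*sqrt(3)*b/2) + C2*cos(2^(1/3)*sqrt(3)*b/2))*exp(-2^(1/3)*b/2)


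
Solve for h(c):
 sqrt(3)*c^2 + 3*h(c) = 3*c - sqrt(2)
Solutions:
 h(c) = -sqrt(3)*c^2/3 + c - sqrt(2)/3


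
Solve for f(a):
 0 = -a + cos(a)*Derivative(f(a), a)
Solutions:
 f(a) = C1 + Integral(a/cos(a), a)


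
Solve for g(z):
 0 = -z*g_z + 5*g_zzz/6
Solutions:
 g(z) = C1 + Integral(C2*airyai(5^(2/3)*6^(1/3)*z/5) + C3*airybi(5^(2/3)*6^(1/3)*z/5), z)


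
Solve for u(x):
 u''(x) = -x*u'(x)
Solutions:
 u(x) = C1 + C2*erf(sqrt(2)*x/2)


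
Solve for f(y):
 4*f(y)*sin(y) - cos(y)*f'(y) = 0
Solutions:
 f(y) = C1/cos(y)^4


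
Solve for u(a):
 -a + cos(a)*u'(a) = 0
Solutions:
 u(a) = C1 + Integral(a/cos(a), a)


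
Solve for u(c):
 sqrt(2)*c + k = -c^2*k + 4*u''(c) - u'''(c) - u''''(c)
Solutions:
 u(c) = C1 + C2*c + C3*exp(c*(-1 + sqrt(17))/2) + C4*exp(-c*(1 + sqrt(17))/2) + c^4*k/48 + c^3*(k + 2*sqrt(2))/48 + c^2*(13*k + 2*sqrt(2))/64


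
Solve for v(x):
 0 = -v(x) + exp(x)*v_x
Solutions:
 v(x) = C1*exp(-exp(-x))


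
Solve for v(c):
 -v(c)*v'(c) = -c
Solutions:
 v(c) = -sqrt(C1 + c^2)
 v(c) = sqrt(C1 + c^2)


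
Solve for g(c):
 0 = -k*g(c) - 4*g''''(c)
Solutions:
 g(c) = C1*exp(-sqrt(2)*c*(-k)^(1/4)/2) + C2*exp(sqrt(2)*c*(-k)^(1/4)/2) + C3*exp(-sqrt(2)*I*c*(-k)^(1/4)/2) + C4*exp(sqrt(2)*I*c*(-k)^(1/4)/2)


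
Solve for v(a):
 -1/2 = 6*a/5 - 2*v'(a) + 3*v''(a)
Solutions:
 v(a) = C1 + C2*exp(2*a/3) + 3*a^2/10 + 23*a/20


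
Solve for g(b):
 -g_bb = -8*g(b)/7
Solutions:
 g(b) = C1*exp(-2*sqrt(14)*b/7) + C2*exp(2*sqrt(14)*b/7)


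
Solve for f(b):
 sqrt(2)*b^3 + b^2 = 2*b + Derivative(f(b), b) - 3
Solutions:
 f(b) = C1 + sqrt(2)*b^4/4 + b^3/3 - b^2 + 3*b


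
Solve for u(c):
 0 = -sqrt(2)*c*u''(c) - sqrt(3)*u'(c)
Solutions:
 u(c) = C1 + C2*c^(1 - sqrt(6)/2)


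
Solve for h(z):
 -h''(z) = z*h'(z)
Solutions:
 h(z) = C1 + C2*erf(sqrt(2)*z/2)


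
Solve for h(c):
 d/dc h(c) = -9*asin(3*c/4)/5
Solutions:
 h(c) = C1 - 9*c*asin(3*c/4)/5 - 3*sqrt(16 - 9*c^2)/5


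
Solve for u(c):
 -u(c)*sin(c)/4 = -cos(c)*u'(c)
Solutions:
 u(c) = C1/cos(c)^(1/4)


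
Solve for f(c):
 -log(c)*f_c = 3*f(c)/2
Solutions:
 f(c) = C1*exp(-3*li(c)/2)


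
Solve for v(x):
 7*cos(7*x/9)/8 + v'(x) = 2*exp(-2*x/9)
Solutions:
 v(x) = C1 - 9*sin(7*x/9)/8 - 9*exp(-2*x/9)


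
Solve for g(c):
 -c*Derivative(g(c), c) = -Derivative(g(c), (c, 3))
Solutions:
 g(c) = C1 + Integral(C2*airyai(c) + C3*airybi(c), c)


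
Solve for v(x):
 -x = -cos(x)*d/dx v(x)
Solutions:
 v(x) = C1 + Integral(x/cos(x), x)


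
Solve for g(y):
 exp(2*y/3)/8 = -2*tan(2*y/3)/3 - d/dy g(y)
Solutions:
 g(y) = C1 - 3*exp(2*y/3)/16 + log(cos(2*y/3))


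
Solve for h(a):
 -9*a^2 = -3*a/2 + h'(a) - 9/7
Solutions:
 h(a) = C1 - 3*a^3 + 3*a^2/4 + 9*a/7


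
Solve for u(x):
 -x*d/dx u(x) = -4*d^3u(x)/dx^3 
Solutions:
 u(x) = C1 + Integral(C2*airyai(2^(1/3)*x/2) + C3*airybi(2^(1/3)*x/2), x)


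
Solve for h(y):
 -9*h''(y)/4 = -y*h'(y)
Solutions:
 h(y) = C1 + C2*erfi(sqrt(2)*y/3)


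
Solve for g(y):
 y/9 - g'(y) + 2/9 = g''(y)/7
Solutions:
 g(y) = C1 + C2*exp(-7*y) + y^2/18 + 13*y/63


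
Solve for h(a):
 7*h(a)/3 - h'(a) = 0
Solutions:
 h(a) = C1*exp(7*a/3)


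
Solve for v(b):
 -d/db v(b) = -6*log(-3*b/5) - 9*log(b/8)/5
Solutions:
 v(b) = C1 + 39*b*log(b)/5 + b*(-6*log(10) - 39/5 + 3*log(2)/5 + 6*log(3) + 6*I*pi)


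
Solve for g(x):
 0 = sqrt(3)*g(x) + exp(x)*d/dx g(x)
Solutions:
 g(x) = C1*exp(sqrt(3)*exp(-x))


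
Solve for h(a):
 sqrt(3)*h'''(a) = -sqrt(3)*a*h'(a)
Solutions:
 h(a) = C1 + Integral(C2*airyai(-a) + C3*airybi(-a), a)


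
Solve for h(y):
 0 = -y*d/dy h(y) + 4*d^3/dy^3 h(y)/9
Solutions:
 h(y) = C1 + Integral(C2*airyai(2^(1/3)*3^(2/3)*y/2) + C3*airybi(2^(1/3)*3^(2/3)*y/2), y)


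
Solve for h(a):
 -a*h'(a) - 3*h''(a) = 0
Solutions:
 h(a) = C1 + C2*erf(sqrt(6)*a/6)


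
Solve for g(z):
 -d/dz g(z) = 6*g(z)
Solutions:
 g(z) = C1*exp(-6*z)


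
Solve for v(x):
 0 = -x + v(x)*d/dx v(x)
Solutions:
 v(x) = -sqrt(C1 + x^2)
 v(x) = sqrt(C1 + x^2)


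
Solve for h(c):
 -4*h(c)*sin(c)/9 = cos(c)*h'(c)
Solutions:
 h(c) = C1*cos(c)^(4/9)


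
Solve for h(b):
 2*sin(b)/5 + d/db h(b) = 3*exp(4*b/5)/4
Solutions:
 h(b) = C1 + 15*exp(4*b/5)/16 + 2*cos(b)/5


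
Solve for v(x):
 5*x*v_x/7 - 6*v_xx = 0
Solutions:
 v(x) = C1 + C2*erfi(sqrt(105)*x/42)


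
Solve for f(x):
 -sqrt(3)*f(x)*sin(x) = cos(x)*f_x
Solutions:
 f(x) = C1*cos(x)^(sqrt(3))


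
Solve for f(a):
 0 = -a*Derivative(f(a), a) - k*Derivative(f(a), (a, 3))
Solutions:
 f(a) = C1 + Integral(C2*airyai(a*(-1/k)^(1/3)) + C3*airybi(a*(-1/k)^(1/3)), a)


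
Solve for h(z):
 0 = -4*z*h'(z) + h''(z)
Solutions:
 h(z) = C1 + C2*erfi(sqrt(2)*z)


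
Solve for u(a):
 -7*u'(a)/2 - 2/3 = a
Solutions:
 u(a) = C1 - a^2/7 - 4*a/21


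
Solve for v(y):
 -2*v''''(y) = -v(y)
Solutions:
 v(y) = C1*exp(-2^(3/4)*y/2) + C2*exp(2^(3/4)*y/2) + C3*sin(2^(3/4)*y/2) + C4*cos(2^(3/4)*y/2)


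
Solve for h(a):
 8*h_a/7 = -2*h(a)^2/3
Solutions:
 h(a) = 12/(C1 + 7*a)


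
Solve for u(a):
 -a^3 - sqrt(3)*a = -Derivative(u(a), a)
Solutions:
 u(a) = C1 + a^4/4 + sqrt(3)*a^2/2


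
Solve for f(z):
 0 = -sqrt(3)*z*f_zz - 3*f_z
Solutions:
 f(z) = C1 + C2*z^(1 - sqrt(3))


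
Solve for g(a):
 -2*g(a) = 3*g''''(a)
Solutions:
 g(a) = (C1*sin(6^(3/4)*a/6) + C2*cos(6^(3/4)*a/6))*exp(-6^(3/4)*a/6) + (C3*sin(6^(3/4)*a/6) + C4*cos(6^(3/4)*a/6))*exp(6^(3/4)*a/6)


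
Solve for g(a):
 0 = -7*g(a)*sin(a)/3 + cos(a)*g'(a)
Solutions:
 g(a) = C1/cos(a)^(7/3)


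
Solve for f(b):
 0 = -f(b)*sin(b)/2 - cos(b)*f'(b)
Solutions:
 f(b) = C1*sqrt(cos(b))


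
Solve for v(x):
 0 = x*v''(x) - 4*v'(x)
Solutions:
 v(x) = C1 + C2*x^5


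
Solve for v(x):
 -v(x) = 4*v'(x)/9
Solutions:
 v(x) = C1*exp(-9*x/4)


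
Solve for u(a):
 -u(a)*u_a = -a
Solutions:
 u(a) = -sqrt(C1 + a^2)
 u(a) = sqrt(C1 + a^2)


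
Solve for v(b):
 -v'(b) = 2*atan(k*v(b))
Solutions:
 Integral(1/atan(_y*k), (_y, v(b))) = C1 - 2*b


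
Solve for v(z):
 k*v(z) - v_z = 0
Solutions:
 v(z) = C1*exp(k*z)


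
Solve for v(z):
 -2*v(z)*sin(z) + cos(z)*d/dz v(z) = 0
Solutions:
 v(z) = C1/cos(z)^2


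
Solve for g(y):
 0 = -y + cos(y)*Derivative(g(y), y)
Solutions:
 g(y) = C1 + Integral(y/cos(y), y)


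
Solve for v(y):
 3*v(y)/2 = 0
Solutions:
 v(y) = 0


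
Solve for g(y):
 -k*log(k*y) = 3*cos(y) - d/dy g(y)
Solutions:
 g(y) = C1 + k*y*(log(k*y) - 1) + 3*sin(y)


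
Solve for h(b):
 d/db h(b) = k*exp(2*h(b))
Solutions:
 h(b) = log(-sqrt(-1/(C1 + b*k))) - log(2)/2
 h(b) = log(-1/(C1 + b*k))/2 - log(2)/2


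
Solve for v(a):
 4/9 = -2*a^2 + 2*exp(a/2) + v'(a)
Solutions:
 v(a) = C1 + 2*a^3/3 + 4*a/9 - 4*exp(a/2)


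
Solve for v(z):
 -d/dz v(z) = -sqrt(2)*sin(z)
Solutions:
 v(z) = C1 - sqrt(2)*cos(z)
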